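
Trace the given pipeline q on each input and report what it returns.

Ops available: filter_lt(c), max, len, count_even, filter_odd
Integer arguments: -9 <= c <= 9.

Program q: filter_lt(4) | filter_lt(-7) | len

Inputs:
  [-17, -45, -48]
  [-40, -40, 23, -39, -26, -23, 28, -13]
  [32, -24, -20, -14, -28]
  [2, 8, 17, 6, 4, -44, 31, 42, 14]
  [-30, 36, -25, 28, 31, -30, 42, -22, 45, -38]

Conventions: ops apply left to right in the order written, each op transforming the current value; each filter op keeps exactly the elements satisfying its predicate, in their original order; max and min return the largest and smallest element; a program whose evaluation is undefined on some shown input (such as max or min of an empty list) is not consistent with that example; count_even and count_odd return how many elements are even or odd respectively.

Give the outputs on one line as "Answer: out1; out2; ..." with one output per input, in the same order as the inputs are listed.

Execution, op by op:
  [-17, -45, -48] -> [-17, -45, -48] -> [-17, -45, -48] -> 3
  [-40, -40, 23, -39, -26, -23, 28, -13] -> [-40, -40, -39, -26, -23, -13] -> [-40, -40, -39, -26, -23, -13] -> 6
  [32, -24, -20, -14, -28] -> [-24, -20, -14, -28] -> [-24, -20, -14, -28] -> 4
  [2, 8, 17, 6, 4, -44, 31, 42, 14] -> [2, -44] -> [-44] -> 1
  [-30, 36, -25, 28, 31, -30, 42, -22, 45, -38] -> [-30, -25, -30, -22, -38] -> [-30, -25, -30, -22, -38] -> 5

3; 6; 4; 1; 5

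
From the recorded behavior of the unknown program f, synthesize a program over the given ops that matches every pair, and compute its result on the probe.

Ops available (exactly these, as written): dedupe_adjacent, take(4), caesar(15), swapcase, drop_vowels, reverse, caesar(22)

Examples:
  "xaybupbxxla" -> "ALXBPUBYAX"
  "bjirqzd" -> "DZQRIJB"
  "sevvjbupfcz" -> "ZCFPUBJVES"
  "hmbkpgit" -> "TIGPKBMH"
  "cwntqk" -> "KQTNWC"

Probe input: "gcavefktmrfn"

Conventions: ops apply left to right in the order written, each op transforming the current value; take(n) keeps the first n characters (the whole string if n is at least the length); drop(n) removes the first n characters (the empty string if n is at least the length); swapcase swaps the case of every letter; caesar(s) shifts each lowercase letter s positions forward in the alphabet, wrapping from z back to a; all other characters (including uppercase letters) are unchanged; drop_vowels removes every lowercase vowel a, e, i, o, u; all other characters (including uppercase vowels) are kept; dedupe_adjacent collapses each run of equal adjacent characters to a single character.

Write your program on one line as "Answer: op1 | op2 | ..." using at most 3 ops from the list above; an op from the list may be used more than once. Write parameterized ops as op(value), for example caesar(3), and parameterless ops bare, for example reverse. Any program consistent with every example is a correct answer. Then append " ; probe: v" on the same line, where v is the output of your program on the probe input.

dedupe_adjacent | swapcase | reverse ; probe: "NFRMTKFEVACG"

Check, running the answer program on each example:
  "xaybupbxxla" -> "xaybupbxla" -> "XAYBUPBXLA" -> "ALXBPUBYAX"
  "bjirqzd" -> "bjirqzd" -> "BJIRQZD" -> "DZQRIJB"
  "sevvjbupfcz" -> "sevjbupfcz" -> "SEVJBUPFCZ" -> "ZCFPUBJVES"
  "hmbkpgit" -> "hmbkpgit" -> "HMBKPGIT" -> "TIGPKBMH"
  "cwntqk" -> "cwntqk" -> "CWNTQK" -> "KQTNWC"
  probe: "gcavefktmrfn" -> "gcavefktmrfn" -> "GCAVEFKTMRFN" -> "NFRMTKFEVACG"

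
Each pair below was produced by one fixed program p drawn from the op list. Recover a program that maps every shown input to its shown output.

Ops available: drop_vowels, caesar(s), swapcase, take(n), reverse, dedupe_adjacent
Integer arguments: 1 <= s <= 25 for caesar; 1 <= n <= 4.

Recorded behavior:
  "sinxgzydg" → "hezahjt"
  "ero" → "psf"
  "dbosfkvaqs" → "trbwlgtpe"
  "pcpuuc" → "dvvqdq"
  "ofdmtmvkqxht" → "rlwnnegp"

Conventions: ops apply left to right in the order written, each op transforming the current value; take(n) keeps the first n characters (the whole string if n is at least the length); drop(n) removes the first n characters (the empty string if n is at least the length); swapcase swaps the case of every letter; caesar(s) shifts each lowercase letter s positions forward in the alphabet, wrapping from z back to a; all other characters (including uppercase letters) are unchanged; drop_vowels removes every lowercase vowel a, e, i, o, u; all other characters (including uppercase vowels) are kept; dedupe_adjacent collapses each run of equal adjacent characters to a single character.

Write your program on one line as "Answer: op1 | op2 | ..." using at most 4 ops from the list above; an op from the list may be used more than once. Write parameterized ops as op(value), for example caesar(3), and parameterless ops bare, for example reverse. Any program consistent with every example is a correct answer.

reverse | caesar(7) | drop_vowels | caesar(20)

Check, running the answer program on each example:
  "sinxgzydg" -> "gdyzgxnis" -> "nkfgneupz" -> "nkfgnpz" -> "hezahjt"
  "ero" -> "ore" -> "vyl" -> "vyl" -> "psf"
  "dbosfkvaqs" -> "sqavkfsobd" -> "zxhcrmzvik" -> "zxhcrmzvk" -> "trbwlgtpe"
  "pcpuuc" -> "cuupcp" -> "jbbwjw" -> "jbbwjw" -> "dvvqdq"
  "ofdmtmvkqxht" -> "thxqkvmtmdfo" -> "aoexrctatkmv" -> "xrcttkmv" -> "rlwnnegp"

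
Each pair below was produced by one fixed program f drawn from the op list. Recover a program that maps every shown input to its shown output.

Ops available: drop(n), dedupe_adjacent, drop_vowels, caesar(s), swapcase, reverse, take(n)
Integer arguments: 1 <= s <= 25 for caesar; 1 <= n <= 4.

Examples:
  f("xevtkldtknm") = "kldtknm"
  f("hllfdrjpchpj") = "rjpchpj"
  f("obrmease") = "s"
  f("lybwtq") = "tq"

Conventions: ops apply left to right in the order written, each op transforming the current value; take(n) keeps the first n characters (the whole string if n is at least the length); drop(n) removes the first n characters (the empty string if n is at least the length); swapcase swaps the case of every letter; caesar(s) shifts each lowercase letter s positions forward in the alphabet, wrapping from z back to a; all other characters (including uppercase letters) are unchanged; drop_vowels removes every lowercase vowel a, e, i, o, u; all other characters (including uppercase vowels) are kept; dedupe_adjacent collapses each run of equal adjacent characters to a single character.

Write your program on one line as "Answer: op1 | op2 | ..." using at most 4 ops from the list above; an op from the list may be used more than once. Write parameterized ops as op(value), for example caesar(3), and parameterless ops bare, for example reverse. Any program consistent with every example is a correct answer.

dedupe_adjacent | drop(4) | drop_vowels

Check, running the answer program on each example:
  "xevtkldtknm" -> "xevtkldtknm" -> "kldtknm" -> "kldtknm"
  "hllfdrjpchpj" -> "hlfdrjpchpj" -> "rjpchpj" -> "rjpchpj"
  "obrmease" -> "obrmease" -> "ease" -> "s"
  "lybwtq" -> "lybwtq" -> "tq" -> "tq"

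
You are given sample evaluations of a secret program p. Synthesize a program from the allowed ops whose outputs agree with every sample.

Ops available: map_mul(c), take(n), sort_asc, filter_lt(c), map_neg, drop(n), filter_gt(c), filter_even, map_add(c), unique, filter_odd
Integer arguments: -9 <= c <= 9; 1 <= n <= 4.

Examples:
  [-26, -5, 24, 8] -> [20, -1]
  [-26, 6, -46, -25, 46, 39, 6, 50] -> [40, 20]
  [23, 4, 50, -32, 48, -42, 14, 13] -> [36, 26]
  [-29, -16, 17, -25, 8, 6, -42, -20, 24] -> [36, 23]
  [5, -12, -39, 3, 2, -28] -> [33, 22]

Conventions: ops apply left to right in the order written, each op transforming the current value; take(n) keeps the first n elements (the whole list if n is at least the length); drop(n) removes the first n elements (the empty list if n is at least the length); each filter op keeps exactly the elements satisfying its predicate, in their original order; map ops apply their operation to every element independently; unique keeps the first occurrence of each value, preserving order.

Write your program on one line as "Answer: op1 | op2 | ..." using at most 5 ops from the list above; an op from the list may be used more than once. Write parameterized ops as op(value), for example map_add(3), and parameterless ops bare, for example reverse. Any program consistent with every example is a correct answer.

sort_asc | map_neg | take(2) | map_add(-6)

Check, running the answer program on each example:
  [-26, -5, 24, 8] -> [-26, -5, 8, 24] -> [26, 5, -8, -24] -> [26, 5] -> [20, -1]
  [-26, 6, -46, -25, 46, 39, 6, 50] -> [-46, -26, -25, 6, 6, 39, 46, 50] -> [46, 26, 25, -6, -6, -39, -46, -50] -> [46, 26] -> [40, 20]
  [23, 4, 50, -32, 48, -42, 14, 13] -> [-42, -32, 4, 13, 14, 23, 48, 50] -> [42, 32, -4, -13, -14, -23, -48, -50] -> [42, 32] -> [36, 26]
  [-29, -16, 17, -25, 8, 6, -42, -20, 24] -> [-42, -29, -25, -20, -16, 6, 8, 17, 24] -> [42, 29, 25, 20, 16, -6, -8, -17, -24] -> [42, 29] -> [36, 23]
  [5, -12, -39, 3, 2, -28] -> [-39, -28, -12, 2, 3, 5] -> [39, 28, 12, -2, -3, -5] -> [39, 28] -> [33, 22]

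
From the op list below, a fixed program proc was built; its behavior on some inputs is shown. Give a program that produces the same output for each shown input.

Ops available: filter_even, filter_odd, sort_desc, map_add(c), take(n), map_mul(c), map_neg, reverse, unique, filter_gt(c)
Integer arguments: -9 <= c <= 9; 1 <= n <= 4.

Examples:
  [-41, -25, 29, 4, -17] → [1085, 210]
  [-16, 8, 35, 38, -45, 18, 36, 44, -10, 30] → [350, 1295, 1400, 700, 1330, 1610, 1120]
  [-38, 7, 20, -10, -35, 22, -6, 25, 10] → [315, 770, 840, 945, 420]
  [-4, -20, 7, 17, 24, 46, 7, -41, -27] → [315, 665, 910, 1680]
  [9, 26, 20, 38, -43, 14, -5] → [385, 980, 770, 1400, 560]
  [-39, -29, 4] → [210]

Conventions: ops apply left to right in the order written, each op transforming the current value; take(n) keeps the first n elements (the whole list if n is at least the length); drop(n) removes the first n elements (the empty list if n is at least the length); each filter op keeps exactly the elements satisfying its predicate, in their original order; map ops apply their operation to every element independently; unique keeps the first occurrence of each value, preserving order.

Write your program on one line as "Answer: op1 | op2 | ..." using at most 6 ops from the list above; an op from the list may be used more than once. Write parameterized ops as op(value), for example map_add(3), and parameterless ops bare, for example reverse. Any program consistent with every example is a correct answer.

filter_gt(2) | map_add(2) | map_mul(-7) | unique | map_mul(-5)

Check, running the answer program on each example:
  [-41, -25, 29, 4, -17] -> [29, 4] -> [31, 6] -> [-217, -42] -> [-217, -42] -> [1085, 210]
  [-16, 8, 35, 38, -45, 18, 36, 44, -10, 30] -> [8, 35, 38, 18, 36, 44, 30] -> [10, 37, 40, 20, 38, 46, 32] -> [-70, -259, -280, -140, -266, -322, -224] -> [-70, -259, -280, -140, -266, -322, -224] -> [350, 1295, 1400, 700, 1330, 1610, 1120]
  [-38, 7, 20, -10, -35, 22, -6, 25, 10] -> [7, 20, 22, 25, 10] -> [9, 22, 24, 27, 12] -> [-63, -154, -168, -189, -84] -> [-63, -154, -168, -189, -84] -> [315, 770, 840, 945, 420]
  [-4, -20, 7, 17, 24, 46, 7, -41, -27] -> [7, 17, 24, 46, 7] -> [9, 19, 26, 48, 9] -> [-63, -133, -182, -336, -63] -> [-63, -133, -182, -336] -> [315, 665, 910, 1680]
  [9, 26, 20, 38, -43, 14, -5] -> [9, 26, 20, 38, 14] -> [11, 28, 22, 40, 16] -> [-77, -196, -154, -280, -112] -> [-77, -196, -154, -280, -112] -> [385, 980, 770, 1400, 560]
  [-39, -29, 4] -> [4] -> [6] -> [-42] -> [-42] -> [210]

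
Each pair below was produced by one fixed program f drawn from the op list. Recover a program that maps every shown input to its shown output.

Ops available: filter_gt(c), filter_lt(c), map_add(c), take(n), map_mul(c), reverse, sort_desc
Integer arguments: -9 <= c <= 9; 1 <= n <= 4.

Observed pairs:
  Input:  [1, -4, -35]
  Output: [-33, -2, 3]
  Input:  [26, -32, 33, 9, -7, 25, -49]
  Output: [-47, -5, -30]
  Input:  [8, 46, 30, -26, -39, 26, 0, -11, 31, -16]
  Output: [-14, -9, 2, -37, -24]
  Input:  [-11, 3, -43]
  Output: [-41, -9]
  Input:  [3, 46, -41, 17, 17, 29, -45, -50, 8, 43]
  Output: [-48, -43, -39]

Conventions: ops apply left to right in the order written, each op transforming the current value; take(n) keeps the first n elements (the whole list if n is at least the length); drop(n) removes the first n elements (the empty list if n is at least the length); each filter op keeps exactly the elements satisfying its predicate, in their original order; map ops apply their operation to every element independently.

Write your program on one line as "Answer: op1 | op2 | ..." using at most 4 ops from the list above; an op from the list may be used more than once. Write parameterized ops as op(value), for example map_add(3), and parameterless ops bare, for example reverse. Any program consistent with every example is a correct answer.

filter_lt(2) | reverse | map_add(2)

Check, running the answer program on each example:
  [1, -4, -35] -> [1, -4, -35] -> [-35, -4, 1] -> [-33, -2, 3]
  [26, -32, 33, 9, -7, 25, -49] -> [-32, -7, -49] -> [-49, -7, -32] -> [-47, -5, -30]
  [8, 46, 30, -26, -39, 26, 0, -11, 31, -16] -> [-26, -39, 0, -11, -16] -> [-16, -11, 0, -39, -26] -> [-14, -9, 2, -37, -24]
  [-11, 3, -43] -> [-11, -43] -> [-43, -11] -> [-41, -9]
  [3, 46, -41, 17, 17, 29, -45, -50, 8, 43] -> [-41, -45, -50] -> [-50, -45, -41] -> [-48, -43, -39]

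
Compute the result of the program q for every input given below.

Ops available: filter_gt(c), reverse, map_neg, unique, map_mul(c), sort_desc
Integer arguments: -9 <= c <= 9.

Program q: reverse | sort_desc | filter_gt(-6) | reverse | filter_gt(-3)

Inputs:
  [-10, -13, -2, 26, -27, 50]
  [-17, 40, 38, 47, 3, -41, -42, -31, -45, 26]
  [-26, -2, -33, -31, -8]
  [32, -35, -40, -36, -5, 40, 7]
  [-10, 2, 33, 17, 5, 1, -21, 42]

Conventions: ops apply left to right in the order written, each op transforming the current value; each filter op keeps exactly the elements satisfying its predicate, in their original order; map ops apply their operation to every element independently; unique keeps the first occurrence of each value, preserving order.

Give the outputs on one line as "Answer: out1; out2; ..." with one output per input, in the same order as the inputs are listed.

[-2, 26, 50]; [3, 26, 38, 40, 47]; [-2]; [7, 32, 40]; [1, 2, 5, 17, 33, 42]

Execution, op by op:
  [-10, -13, -2, 26, -27, 50] -> [50, -27, 26, -2, -13, -10] -> [50, 26, -2, -10, -13, -27] -> [50, 26, -2] -> [-2, 26, 50] -> [-2, 26, 50]
  [-17, 40, 38, 47, 3, -41, -42, -31, -45, 26] -> [26, -45, -31, -42, -41, 3, 47, 38, 40, -17] -> [47, 40, 38, 26, 3, -17, -31, -41, -42, -45] -> [47, 40, 38, 26, 3] -> [3, 26, 38, 40, 47] -> [3, 26, 38, 40, 47]
  [-26, -2, -33, -31, -8] -> [-8, -31, -33, -2, -26] -> [-2, -8, -26, -31, -33] -> [-2] -> [-2] -> [-2]
  [32, -35, -40, -36, -5, 40, 7] -> [7, 40, -5, -36, -40, -35, 32] -> [40, 32, 7, -5, -35, -36, -40] -> [40, 32, 7, -5] -> [-5, 7, 32, 40] -> [7, 32, 40]
  [-10, 2, 33, 17, 5, 1, -21, 42] -> [42, -21, 1, 5, 17, 33, 2, -10] -> [42, 33, 17, 5, 2, 1, -10, -21] -> [42, 33, 17, 5, 2, 1] -> [1, 2, 5, 17, 33, 42] -> [1, 2, 5, 17, 33, 42]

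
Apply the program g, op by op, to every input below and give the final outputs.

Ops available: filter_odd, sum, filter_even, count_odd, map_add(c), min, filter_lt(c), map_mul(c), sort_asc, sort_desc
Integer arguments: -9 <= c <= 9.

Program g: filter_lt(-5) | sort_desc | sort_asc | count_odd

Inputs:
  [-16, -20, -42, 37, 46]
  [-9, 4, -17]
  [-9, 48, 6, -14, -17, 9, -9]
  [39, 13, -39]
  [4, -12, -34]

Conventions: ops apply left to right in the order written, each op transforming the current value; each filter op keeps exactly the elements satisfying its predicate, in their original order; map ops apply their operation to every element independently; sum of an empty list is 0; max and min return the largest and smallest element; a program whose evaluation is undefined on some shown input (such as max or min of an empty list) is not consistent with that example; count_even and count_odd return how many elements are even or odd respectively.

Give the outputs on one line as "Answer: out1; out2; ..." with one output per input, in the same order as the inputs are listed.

0; 2; 3; 1; 0

Execution, op by op:
  [-16, -20, -42, 37, 46] -> [-16, -20, -42] -> [-16, -20, -42] -> [-42, -20, -16] -> 0
  [-9, 4, -17] -> [-9, -17] -> [-9, -17] -> [-17, -9] -> 2
  [-9, 48, 6, -14, -17, 9, -9] -> [-9, -14, -17, -9] -> [-9, -9, -14, -17] -> [-17, -14, -9, -9] -> 3
  [39, 13, -39] -> [-39] -> [-39] -> [-39] -> 1
  [4, -12, -34] -> [-12, -34] -> [-12, -34] -> [-34, -12] -> 0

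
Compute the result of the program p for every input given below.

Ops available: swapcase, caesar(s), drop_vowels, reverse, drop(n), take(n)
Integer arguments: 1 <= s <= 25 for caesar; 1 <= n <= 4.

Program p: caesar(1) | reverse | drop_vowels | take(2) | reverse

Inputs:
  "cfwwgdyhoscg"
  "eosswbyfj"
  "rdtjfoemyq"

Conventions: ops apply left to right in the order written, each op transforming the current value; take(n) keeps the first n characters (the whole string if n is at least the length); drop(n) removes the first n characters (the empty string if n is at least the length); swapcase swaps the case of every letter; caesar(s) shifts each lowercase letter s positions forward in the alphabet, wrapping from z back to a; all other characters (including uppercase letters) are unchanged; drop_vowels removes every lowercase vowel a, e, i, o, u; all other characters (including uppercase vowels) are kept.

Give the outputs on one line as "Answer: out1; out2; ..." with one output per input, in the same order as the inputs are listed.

"dh"; "gk"; "zr"

Execution, op by op:
  "cfwwgdyhoscg" -> "dgxxheziptdh" -> "hdtpizehxxgd" -> "hdtpzhxxgd" -> "hd" -> "dh"
  "eosswbyfj" -> "fpttxczgk" -> "kgzcxttpf" -> "kgzcxttpf" -> "kg" -> "gk"
  "rdtjfoemyq" -> "seukgpfnzr" -> "rznfpgkues" -> "rznfpgks" -> "rz" -> "zr"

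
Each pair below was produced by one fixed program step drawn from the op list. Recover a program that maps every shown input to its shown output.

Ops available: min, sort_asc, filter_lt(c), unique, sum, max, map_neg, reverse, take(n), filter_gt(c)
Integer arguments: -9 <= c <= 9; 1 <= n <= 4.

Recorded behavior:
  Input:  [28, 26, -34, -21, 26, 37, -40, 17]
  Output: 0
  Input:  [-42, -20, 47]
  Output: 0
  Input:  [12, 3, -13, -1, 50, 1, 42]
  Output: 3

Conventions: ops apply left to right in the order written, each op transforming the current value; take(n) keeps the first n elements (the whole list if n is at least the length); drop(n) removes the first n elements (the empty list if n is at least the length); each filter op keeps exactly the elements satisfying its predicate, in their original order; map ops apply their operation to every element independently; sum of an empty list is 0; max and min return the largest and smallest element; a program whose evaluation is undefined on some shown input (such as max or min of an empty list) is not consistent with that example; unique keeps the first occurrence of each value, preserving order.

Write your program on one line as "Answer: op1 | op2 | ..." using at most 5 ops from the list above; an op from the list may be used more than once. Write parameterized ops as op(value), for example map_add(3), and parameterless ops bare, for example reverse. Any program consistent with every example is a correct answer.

reverse | filter_lt(8) | filter_gt(-8) | sort_asc | sum

Check, running the answer program on each example:
  [28, 26, -34, -21, 26, 37, -40, 17] -> [17, -40, 37, 26, -21, -34, 26, 28] -> [-40, -21, -34] -> [] -> [] -> 0
  [-42, -20, 47] -> [47, -20, -42] -> [-20, -42] -> [] -> [] -> 0
  [12, 3, -13, -1, 50, 1, 42] -> [42, 1, 50, -1, -13, 3, 12] -> [1, -1, -13, 3] -> [1, -1, 3] -> [-1, 1, 3] -> 3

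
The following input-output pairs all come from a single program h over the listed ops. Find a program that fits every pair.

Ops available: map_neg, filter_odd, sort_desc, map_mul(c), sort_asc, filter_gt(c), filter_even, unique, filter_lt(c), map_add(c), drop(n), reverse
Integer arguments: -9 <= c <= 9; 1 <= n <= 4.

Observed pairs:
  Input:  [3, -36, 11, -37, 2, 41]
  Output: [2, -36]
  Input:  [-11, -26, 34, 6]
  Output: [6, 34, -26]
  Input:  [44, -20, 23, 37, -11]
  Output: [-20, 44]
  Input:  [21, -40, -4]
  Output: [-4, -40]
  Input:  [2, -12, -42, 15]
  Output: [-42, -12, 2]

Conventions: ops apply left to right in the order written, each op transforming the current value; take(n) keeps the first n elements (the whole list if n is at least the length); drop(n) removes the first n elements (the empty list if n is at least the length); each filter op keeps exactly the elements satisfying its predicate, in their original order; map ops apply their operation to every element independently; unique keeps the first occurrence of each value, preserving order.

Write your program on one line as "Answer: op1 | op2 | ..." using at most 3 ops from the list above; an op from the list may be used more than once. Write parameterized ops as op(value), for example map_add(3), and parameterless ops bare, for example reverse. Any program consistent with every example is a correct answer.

reverse | filter_even

Check, running the answer program on each example:
  [3, -36, 11, -37, 2, 41] -> [41, 2, -37, 11, -36, 3] -> [2, -36]
  [-11, -26, 34, 6] -> [6, 34, -26, -11] -> [6, 34, -26]
  [44, -20, 23, 37, -11] -> [-11, 37, 23, -20, 44] -> [-20, 44]
  [21, -40, -4] -> [-4, -40, 21] -> [-4, -40]
  [2, -12, -42, 15] -> [15, -42, -12, 2] -> [-42, -12, 2]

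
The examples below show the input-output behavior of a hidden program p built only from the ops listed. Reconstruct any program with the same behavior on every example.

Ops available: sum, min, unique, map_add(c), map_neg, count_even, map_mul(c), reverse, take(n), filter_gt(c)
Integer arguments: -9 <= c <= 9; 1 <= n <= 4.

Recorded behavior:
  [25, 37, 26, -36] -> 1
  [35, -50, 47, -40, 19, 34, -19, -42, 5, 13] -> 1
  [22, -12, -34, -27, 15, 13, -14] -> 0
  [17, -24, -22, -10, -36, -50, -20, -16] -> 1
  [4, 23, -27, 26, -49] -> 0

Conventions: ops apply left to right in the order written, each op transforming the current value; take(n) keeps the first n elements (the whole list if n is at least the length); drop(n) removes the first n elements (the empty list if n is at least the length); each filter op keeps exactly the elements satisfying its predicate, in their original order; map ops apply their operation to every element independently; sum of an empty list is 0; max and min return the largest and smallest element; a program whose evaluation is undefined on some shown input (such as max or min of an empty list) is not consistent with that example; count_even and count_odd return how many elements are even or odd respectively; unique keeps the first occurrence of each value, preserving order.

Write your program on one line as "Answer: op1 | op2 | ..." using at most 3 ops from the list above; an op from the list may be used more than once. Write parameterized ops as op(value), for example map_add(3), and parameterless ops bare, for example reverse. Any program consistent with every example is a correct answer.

map_add(-3) | take(1) | count_even

Check, running the answer program on each example:
  [25, 37, 26, -36] -> [22, 34, 23, -39] -> [22] -> 1
  [35, -50, 47, -40, 19, 34, -19, -42, 5, 13] -> [32, -53, 44, -43, 16, 31, -22, -45, 2, 10] -> [32] -> 1
  [22, -12, -34, -27, 15, 13, -14] -> [19, -15, -37, -30, 12, 10, -17] -> [19] -> 0
  [17, -24, -22, -10, -36, -50, -20, -16] -> [14, -27, -25, -13, -39, -53, -23, -19] -> [14] -> 1
  [4, 23, -27, 26, -49] -> [1, 20, -30, 23, -52] -> [1] -> 0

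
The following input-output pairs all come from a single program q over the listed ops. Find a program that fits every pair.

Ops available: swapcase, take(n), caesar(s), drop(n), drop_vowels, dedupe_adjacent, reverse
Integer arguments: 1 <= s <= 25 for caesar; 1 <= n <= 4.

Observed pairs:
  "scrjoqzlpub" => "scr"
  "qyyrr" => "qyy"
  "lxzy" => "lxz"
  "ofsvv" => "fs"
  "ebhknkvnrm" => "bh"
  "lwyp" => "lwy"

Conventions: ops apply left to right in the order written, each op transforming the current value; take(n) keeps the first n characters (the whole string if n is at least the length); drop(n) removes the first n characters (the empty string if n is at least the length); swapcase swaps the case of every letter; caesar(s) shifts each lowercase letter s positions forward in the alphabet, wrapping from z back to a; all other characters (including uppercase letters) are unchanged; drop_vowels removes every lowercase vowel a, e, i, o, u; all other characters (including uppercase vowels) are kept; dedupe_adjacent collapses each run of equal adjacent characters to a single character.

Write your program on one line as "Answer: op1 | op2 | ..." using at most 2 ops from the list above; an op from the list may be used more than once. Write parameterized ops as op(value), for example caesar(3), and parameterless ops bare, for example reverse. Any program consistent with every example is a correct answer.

take(3) | drop_vowels

Check, running the answer program on each example:
  "scrjoqzlpub" -> "scr" -> "scr"
  "qyyrr" -> "qyy" -> "qyy"
  "lxzy" -> "lxz" -> "lxz"
  "ofsvv" -> "ofs" -> "fs"
  "ebhknkvnrm" -> "ebh" -> "bh"
  "lwyp" -> "lwy" -> "lwy"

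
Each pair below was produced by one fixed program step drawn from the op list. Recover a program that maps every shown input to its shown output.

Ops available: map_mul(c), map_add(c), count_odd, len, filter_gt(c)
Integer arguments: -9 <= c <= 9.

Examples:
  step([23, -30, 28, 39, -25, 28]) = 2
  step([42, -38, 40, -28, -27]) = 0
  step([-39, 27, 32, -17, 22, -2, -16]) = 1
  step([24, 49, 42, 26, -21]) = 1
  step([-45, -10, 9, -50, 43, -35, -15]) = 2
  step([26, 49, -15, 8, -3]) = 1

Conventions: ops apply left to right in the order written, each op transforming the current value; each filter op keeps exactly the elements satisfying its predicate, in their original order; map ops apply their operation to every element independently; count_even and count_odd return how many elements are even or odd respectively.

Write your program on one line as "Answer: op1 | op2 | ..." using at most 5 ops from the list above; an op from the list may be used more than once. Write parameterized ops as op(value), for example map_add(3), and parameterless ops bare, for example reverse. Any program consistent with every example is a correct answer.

filter_gt(0) | map_add(6) | map_mul(-5) | count_odd

Check, running the answer program on each example:
  [23, -30, 28, 39, -25, 28] -> [23, 28, 39, 28] -> [29, 34, 45, 34] -> [-145, -170, -225, -170] -> 2
  [42, -38, 40, -28, -27] -> [42, 40] -> [48, 46] -> [-240, -230] -> 0
  [-39, 27, 32, -17, 22, -2, -16] -> [27, 32, 22] -> [33, 38, 28] -> [-165, -190, -140] -> 1
  [24, 49, 42, 26, -21] -> [24, 49, 42, 26] -> [30, 55, 48, 32] -> [-150, -275, -240, -160] -> 1
  [-45, -10, 9, -50, 43, -35, -15] -> [9, 43] -> [15, 49] -> [-75, -245] -> 2
  [26, 49, -15, 8, -3] -> [26, 49, 8] -> [32, 55, 14] -> [-160, -275, -70] -> 1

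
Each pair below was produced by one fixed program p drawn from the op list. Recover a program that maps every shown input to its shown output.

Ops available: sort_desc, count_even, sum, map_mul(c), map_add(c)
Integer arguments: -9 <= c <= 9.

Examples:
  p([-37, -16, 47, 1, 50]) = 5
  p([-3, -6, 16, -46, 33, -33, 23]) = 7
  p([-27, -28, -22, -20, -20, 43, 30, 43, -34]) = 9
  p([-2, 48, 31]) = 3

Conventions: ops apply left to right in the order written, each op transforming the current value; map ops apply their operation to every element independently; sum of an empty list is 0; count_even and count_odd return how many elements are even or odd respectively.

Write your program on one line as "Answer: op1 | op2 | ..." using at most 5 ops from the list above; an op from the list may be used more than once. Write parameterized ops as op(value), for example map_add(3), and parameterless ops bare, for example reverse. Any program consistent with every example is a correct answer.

map_mul(7) | map_add(-1) | map_mul(-2) | count_even

Check, running the answer program on each example:
  [-37, -16, 47, 1, 50] -> [-259, -112, 329, 7, 350] -> [-260, -113, 328, 6, 349] -> [520, 226, -656, -12, -698] -> 5
  [-3, -6, 16, -46, 33, -33, 23] -> [-21, -42, 112, -322, 231, -231, 161] -> [-22, -43, 111, -323, 230, -232, 160] -> [44, 86, -222, 646, -460, 464, -320] -> 7
  [-27, -28, -22, -20, -20, 43, 30, 43, -34] -> [-189, -196, -154, -140, -140, 301, 210, 301, -238] -> [-190, -197, -155, -141, -141, 300, 209, 300, -239] -> [380, 394, 310, 282, 282, -600, -418, -600, 478] -> 9
  [-2, 48, 31] -> [-14, 336, 217] -> [-15, 335, 216] -> [30, -670, -432] -> 3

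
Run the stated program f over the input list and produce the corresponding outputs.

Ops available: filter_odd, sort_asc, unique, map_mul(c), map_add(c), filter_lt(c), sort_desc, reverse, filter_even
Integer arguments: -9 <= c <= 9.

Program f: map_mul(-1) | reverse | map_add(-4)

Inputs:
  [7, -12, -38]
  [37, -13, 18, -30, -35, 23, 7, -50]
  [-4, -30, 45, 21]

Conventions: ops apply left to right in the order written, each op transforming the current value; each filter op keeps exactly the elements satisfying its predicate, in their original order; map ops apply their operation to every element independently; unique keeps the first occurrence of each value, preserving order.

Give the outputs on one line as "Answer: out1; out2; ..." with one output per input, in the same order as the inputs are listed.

Execution, op by op:
  [7, -12, -38] -> [-7, 12, 38] -> [38, 12, -7] -> [34, 8, -11]
  [37, -13, 18, -30, -35, 23, 7, -50] -> [-37, 13, -18, 30, 35, -23, -7, 50] -> [50, -7, -23, 35, 30, -18, 13, -37] -> [46, -11, -27, 31, 26, -22, 9, -41]
  [-4, -30, 45, 21] -> [4, 30, -45, -21] -> [-21, -45, 30, 4] -> [-25, -49, 26, 0]

[34, 8, -11]; [46, -11, -27, 31, 26, -22, 9, -41]; [-25, -49, 26, 0]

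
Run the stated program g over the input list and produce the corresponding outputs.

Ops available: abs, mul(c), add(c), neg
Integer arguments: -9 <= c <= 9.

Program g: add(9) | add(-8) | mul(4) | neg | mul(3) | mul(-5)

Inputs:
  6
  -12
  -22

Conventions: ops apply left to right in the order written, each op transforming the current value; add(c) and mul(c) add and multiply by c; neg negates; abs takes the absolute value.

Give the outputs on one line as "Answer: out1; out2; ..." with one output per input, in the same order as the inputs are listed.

Execution, op by op:
  6 -> 15 -> 7 -> 28 -> -28 -> -84 -> 420
  -12 -> -3 -> -11 -> -44 -> 44 -> 132 -> -660
  -22 -> -13 -> -21 -> -84 -> 84 -> 252 -> -1260

420; -660; -1260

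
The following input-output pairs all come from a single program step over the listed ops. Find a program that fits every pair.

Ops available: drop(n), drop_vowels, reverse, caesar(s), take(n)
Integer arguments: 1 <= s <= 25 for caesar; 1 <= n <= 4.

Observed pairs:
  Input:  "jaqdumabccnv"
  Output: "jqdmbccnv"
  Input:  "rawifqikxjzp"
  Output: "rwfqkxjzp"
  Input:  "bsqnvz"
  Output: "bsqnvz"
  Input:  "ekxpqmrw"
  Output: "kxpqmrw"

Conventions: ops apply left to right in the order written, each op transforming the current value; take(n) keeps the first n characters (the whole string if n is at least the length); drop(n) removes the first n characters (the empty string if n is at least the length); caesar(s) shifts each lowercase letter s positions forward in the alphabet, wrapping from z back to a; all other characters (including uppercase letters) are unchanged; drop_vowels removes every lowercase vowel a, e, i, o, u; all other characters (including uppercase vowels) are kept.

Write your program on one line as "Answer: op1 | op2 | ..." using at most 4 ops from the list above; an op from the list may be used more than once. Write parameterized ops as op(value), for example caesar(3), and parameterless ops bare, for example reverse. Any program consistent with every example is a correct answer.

reverse | drop_vowels | reverse

Check, running the answer program on each example:
  "jaqdumabccnv" -> "vnccbamudqaj" -> "vnccbmdqj" -> "jqdmbccnv"
  "rawifqikxjzp" -> "pzjxkiqfiwar" -> "pzjxkqfwr" -> "rwfqkxjzp"
  "bsqnvz" -> "zvnqsb" -> "zvnqsb" -> "bsqnvz"
  "ekxpqmrw" -> "wrmqpxke" -> "wrmqpxk" -> "kxpqmrw"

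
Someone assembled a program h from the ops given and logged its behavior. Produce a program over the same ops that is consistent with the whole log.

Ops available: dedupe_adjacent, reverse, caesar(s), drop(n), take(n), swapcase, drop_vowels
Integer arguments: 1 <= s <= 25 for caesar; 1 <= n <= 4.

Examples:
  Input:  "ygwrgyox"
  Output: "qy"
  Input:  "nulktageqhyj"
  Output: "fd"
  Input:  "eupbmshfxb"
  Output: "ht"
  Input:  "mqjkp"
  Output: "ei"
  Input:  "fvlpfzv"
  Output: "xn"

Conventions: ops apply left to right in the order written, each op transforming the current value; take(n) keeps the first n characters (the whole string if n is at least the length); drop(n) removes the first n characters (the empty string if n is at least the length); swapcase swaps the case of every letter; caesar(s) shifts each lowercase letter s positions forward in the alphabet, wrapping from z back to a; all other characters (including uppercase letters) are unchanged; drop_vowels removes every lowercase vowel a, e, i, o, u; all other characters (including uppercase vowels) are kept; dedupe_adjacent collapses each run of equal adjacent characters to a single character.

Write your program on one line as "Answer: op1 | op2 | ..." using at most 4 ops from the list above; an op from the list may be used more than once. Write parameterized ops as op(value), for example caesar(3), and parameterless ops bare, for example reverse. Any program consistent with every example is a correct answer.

drop_vowels | caesar(18) | take(2)

Check, running the answer program on each example:
  "ygwrgyox" -> "ygwrgyx" -> "qyojyqp" -> "qy"
  "nulktageqhyj" -> "nlktgqhyj" -> "fdclyizqb" -> "fd"
  "eupbmshfxb" -> "pbmshfxb" -> "htekzxpt" -> "ht"
  "mqjkp" -> "mqjkp" -> "eibch" -> "ei"
  "fvlpfzv" -> "fvlpfzv" -> "xndhxrn" -> "xn"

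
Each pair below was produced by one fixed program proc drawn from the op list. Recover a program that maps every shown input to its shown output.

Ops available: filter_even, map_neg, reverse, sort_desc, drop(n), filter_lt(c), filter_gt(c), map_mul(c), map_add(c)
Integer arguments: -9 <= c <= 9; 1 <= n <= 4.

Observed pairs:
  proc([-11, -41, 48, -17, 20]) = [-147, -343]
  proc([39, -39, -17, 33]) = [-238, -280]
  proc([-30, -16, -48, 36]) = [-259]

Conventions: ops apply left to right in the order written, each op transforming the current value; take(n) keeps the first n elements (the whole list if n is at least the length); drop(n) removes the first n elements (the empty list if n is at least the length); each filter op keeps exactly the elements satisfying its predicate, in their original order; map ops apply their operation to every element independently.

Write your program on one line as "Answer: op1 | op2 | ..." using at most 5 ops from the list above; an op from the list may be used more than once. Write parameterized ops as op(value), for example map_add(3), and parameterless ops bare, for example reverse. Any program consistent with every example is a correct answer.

map_add(1) | reverse | filter_gt(-9) | map_mul(-7)

Check, running the answer program on each example:
  [-11, -41, 48, -17, 20] -> [-10, -40, 49, -16, 21] -> [21, -16, 49, -40, -10] -> [21, 49] -> [-147, -343]
  [39, -39, -17, 33] -> [40, -38, -16, 34] -> [34, -16, -38, 40] -> [34, 40] -> [-238, -280]
  [-30, -16, -48, 36] -> [-29, -15, -47, 37] -> [37, -47, -15, -29] -> [37] -> [-259]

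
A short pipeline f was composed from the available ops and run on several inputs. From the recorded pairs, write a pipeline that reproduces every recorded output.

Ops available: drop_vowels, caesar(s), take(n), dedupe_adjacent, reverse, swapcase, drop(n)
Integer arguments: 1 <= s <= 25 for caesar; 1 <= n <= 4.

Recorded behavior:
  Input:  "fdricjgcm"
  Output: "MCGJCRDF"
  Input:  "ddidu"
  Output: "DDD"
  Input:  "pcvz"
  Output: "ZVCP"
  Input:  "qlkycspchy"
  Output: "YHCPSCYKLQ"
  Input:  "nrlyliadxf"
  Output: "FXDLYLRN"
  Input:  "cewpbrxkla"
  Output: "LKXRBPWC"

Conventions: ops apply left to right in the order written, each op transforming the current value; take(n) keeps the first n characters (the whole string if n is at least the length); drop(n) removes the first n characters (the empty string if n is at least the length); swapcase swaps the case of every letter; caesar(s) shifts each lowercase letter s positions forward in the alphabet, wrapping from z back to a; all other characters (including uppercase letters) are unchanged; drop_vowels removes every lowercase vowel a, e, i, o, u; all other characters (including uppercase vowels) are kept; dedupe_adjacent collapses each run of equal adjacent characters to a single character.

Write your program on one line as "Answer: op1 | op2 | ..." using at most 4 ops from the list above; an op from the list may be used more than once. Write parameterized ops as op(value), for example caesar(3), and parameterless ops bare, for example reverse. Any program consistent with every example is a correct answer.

drop_vowels | swapcase | reverse

Check, running the answer program on each example:
  "fdricjgcm" -> "fdrcjgcm" -> "FDRCJGCM" -> "MCGJCRDF"
  "ddidu" -> "ddd" -> "DDD" -> "DDD"
  "pcvz" -> "pcvz" -> "PCVZ" -> "ZVCP"
  "qlkycspchy" -> "qlkycspchy" -> "QLKYCSPCHY" -> "YHCPSCYKLQ"
  "nrlyliadxf" -> "nrlyldxf" -> "NRLYLDXF" -> "FXDLYLRN"
  "cewpbrxkla" -> "cwpbrxkl" -> "CWPBRXKL" -> "LKXRBPWC"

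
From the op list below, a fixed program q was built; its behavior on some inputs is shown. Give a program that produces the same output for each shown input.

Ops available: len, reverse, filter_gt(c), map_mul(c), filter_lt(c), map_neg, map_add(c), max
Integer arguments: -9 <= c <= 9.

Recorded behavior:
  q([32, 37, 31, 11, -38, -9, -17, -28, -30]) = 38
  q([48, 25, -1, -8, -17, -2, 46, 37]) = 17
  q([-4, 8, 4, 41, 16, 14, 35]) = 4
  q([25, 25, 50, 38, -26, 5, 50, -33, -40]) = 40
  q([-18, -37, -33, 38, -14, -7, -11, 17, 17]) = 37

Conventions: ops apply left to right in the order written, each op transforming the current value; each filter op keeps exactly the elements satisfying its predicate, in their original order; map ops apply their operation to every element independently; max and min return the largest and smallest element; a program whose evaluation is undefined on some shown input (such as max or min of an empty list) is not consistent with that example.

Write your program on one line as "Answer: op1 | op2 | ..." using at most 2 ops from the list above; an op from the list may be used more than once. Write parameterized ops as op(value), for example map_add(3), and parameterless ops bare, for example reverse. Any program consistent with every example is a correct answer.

map_neg | max

Check, running the answer program on each example:
  [32, 37, 31, 11, -38, -9, -17, -28, -30] -> [-32, -37, -31, -11, 38, 9, 17, 28, 30] -> 38
  [48, 25, -1, -8, -17, -2, 46, 37] -> [-48, -25, 1, 8, 17, 2, -46, -37] -> 17
  [-4, 8, 4, 41, 16, 14, 35] -> [4, -8, -4, -41, -16, -14, -35] -> 4
  [25, 25, 50, 38, -26, 5, 50, -33, -40] -> [-25, -25, -50, -38, 26, -5, -50, 33, 40] -> 40
  [-18, -37, -33, 38, -14, -7, -11, 17, 17] -> [18, 37, 33, -38, 14, 7, 11, -17, -17] -> 37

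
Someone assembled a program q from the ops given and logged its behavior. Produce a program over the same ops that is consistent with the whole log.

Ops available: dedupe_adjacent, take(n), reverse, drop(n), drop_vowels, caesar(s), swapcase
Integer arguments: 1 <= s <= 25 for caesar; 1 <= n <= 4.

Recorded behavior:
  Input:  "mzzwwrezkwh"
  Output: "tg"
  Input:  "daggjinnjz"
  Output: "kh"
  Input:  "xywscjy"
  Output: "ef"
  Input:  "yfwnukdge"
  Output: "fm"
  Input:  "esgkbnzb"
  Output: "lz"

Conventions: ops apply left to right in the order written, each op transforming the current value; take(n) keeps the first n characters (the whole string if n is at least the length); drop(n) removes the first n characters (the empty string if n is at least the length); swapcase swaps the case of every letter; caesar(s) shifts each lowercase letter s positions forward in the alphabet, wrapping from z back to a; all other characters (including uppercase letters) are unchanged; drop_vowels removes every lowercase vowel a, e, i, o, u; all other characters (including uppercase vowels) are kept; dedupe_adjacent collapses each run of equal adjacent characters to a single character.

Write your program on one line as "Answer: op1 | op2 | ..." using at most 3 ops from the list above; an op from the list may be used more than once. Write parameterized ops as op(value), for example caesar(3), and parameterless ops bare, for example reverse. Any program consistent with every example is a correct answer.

caesar(7) | take(2)

Check, running the answer program on each example:
  "mzzwwrezkwh" -> "tggddylgrdo" -> "tg"
  "daggjinnjz" -> "khnnqpuuqg" -> "kh"
  "xywscjy" -> "efdzjqf" -> "ef"
  "yfwnukdge" -> "fmdubrknl" -> "fm"
  "esgkbnzb" -> "lznriugi" -> "lz"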